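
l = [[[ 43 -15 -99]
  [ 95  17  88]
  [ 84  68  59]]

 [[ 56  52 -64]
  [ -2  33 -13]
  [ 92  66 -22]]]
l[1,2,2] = -22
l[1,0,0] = 56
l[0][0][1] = -15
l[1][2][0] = 92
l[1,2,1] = 66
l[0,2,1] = 68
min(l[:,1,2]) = -13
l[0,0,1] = -15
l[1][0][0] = 56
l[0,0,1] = -15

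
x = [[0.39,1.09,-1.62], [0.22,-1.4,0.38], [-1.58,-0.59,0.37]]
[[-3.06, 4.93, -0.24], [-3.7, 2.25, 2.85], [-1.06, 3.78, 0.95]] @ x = [[0.27,-10.1,6.74],  [-5.45,-8.86,7.9],  [-1.08,-7.01,3.51]]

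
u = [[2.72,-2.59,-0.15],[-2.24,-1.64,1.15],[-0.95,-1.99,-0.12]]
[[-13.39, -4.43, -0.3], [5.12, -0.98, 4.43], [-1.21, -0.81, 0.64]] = u@[[-2.99, -0.85, -0.29], [1.95, 0.89, -0.35], [1.41, -1.24, 2.79]]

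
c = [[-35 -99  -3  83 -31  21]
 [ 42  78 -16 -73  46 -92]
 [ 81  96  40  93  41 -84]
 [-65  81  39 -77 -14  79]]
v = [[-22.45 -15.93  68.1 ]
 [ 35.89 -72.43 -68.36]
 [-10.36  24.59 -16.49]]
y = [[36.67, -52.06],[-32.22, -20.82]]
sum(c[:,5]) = -76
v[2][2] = -16.49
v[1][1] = -72.43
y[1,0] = -32.22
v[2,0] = -10.36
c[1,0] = 42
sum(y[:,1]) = -72.88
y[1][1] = -20.82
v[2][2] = -16.49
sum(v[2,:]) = -2.259999999999998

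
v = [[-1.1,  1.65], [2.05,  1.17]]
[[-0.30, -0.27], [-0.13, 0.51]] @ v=[[-0.22, -0.81], [1.19, 0.38]]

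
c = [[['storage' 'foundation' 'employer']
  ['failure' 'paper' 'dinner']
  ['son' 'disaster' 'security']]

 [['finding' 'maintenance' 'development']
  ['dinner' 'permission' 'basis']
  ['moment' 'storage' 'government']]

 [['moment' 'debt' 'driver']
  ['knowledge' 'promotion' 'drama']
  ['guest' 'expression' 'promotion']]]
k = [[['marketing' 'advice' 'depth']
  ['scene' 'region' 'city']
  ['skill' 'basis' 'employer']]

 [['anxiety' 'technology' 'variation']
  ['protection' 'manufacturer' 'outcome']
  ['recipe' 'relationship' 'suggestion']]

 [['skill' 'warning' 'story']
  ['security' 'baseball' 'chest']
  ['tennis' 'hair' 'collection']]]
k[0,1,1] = 'region'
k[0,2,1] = 'basis'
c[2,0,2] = 'driver'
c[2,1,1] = 'promotion'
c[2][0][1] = 'debt'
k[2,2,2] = 'collection'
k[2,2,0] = 'tennis'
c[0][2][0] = 'son'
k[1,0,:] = ['anxiety', 'technology', 'variation']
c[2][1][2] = 'drama'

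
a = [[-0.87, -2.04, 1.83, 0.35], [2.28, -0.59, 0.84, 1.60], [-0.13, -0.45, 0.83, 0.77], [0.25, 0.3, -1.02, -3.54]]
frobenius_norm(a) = 5.69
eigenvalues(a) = [(-0.5+2.15j), (-0.5-2.15j), (0.3+0j), (-3.47+0j)]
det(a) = -5.10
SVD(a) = [[0.36, -0.84, -0.34, 0.23], [0.48, 0.51, -0.71, 0.05], [0.25, -0.16, -0.01, -0.96], [-0.76, -0.12, -0.61, -0.17]] @ diag([4.538837629598435, 2.7454698571007596, 2.061444898116623, 0.19872888044099776]) @ [[0.12, -0.3, 0.45, 0.83], [0.68, 0.53, -0.40, 0.3], [-0.72, 0.46, -0.3, 0.43], [-0.01, -0.65, -0.74, 0.17]]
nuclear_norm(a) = 9.54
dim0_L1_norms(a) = [3.53, 3.38, 4.52, 6.26]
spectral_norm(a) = 4.54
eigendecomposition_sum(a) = [[(-0.43+1.05j), (-0.99-0.25j), (0.8+0.15j), -0.23+0.19j], [1.17+0.44j, (-0.25+1.1j), 0.14-0.88j, (0.22+0.25j)], [-0.03+0.21j, (-0.19-0j), 0.15-0.01j, (-0.03+0.04j)], [(0.09-0j), (0.01+0.08j), (-0.01-0.06j), (0.02+0.01j)]] + [[(-0.43-1.05j), (-0.99+0.25j), 0.80-0.15j, -0.23-0.19j], [1.17-0.44j, (-0.25-1.1j), 0.14+0.88j, 0.22-0.25j], [(-0.03-0.21j), (-0.19+0j), 0.15+0.01j, (-0.03-0.04j)], [0.09+0.00j, 0.01-0.08j, -0.01+0.06j, (0.02-0.01j)]] + [[(-0.01+0j), -0.00-0.00j, (0.03+0j), 0j], [(-0.05+0j), -0.01-0.00j, 0.27+0.00j, (0.04+0j)], [(-0.06+0j), (-0.02-0j), (0.33+0j), 0.05+0.00j], [0.01-0.00j, 0.00+0.00j, (-0.06-0j), -0.01-0.00j]] + [[(-0.01+0j), (-0.06-0j), (0.21-0j), (0.81+0j)], [(-0.02+0j), -0.08-0.00j, 0.29-0.00j, (1.12+0j)], [-0.01+0.00j, (-0.06-0j), (0.2-0j), 0.78+0.00j], [0.06-0.00j, 0.27+0.00j, -0.93+0.00j, (-3.57-0j)]]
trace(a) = -4.17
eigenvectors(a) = [[-0.02+0.66j, (-0.02-0.66j), (-0.07+0j), (-0.21+0j)], [(0.74+0j), 0.74-0.00j, (-0.62+0j), -0.29+0.00j], [0.03+0.12j, (0.03-0.12j), (-0.77+0j), (-0.2+0j)], [0.05-0.02j, 0.05+0.02j, (0.15+0j), 0.91+0.00j]]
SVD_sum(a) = [[0.20, -0.48, 0.72, 1.34],[0.26, -0.64, 0.97, 1.81],[0.14, -0.34, 0.51, 0.94],[-0.42, 1.03, -1.56, -2.89]] + [[-1.57, -1.21, 0.93, -0.7],[0.96, 0.73, -0.56, 0.43],[-0.29, -0.22, 0.17, -0.13],[-0.23, -0.18, 0.14, -0.1]] + [[0.51, -0.32, 0.21, -0.30], [1.06, -0.67, 0.44, -0.63], [0.02, -0.01, 0.01, -0.01], [0.9, -0.58, 0.38, -0.54]] + [[-0.00, -0.03, -0.03, 0.01], [-0.0, -0.01, -0.01, 0.00], [0.0, 0.12, 0.14, -0.03], [0.00, 0.02, 0.02, -0.01]]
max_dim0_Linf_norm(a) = 3.54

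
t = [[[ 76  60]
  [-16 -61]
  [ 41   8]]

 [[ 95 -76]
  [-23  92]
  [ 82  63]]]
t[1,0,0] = 95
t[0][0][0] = 76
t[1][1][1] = 92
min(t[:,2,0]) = 41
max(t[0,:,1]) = 60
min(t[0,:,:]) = -61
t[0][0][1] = 60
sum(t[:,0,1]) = -16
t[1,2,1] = 63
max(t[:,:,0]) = 95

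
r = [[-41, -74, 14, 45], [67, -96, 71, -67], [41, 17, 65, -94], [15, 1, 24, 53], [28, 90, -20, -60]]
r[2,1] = 17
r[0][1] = -74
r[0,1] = -74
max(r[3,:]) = 53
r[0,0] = -41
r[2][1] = 17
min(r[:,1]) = -96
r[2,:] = [41, 17, 65, -94]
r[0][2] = 14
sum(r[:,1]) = -62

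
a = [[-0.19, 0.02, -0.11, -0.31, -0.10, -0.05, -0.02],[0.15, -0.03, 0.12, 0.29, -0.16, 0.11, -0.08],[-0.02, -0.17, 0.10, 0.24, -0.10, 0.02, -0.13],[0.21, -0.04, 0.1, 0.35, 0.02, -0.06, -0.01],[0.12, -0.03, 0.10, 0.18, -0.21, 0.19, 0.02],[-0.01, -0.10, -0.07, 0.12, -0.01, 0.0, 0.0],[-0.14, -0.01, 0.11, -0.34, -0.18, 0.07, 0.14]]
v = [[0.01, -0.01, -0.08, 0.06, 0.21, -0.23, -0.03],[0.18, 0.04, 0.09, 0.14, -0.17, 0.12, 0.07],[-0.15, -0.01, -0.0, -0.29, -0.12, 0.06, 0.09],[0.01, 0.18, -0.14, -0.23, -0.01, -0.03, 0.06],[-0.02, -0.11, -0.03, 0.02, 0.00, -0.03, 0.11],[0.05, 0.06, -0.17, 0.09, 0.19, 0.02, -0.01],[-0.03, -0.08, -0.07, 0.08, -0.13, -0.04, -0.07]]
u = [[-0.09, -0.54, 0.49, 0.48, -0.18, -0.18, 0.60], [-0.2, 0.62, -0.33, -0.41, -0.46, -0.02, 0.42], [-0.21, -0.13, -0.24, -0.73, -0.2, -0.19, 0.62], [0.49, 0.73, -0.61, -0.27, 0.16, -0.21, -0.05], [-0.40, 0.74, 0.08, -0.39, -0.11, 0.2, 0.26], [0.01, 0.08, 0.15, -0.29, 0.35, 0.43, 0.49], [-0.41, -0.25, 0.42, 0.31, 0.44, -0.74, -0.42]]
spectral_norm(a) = 0.83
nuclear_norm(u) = 6.31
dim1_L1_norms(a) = [0.8, 0.94, 0.78, 0.79, 0.85, 0.31, 0.99]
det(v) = 0.00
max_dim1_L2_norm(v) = 0.36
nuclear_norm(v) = 1.73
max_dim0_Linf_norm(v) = 0.29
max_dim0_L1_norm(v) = 0.91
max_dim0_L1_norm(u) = 3.09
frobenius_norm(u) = 2.78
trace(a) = 0.16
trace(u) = -0.08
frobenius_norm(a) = 1.00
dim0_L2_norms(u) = [0.81, 1.36, 0.99, 1.16, 0.8, 0.94, 1.19]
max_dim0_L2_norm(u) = 1.36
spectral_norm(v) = 0.49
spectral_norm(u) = 1.90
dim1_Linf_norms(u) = [0.6, 0.62, 0.73, 0.73, 0.74, 0.49, 0.74]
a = u @ v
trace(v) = -0.23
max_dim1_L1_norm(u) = 2.99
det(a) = 0.00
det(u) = -0.04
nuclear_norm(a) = 1.90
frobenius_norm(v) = 0.78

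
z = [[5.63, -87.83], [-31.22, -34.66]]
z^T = [[5.63, -31.22], [-87.83, -34.66]]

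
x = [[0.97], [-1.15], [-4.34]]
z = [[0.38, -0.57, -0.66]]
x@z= [[0.37, -0.55, -0.64], [-0.44, 0.66, 0.76], [-1.65, 2.47, 2.86]]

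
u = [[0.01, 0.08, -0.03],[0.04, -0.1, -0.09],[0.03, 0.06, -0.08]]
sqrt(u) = [[-0.15,0.23,0.44], [0.22,-0.03,-0.56], [-0.14,0.27,0.37]]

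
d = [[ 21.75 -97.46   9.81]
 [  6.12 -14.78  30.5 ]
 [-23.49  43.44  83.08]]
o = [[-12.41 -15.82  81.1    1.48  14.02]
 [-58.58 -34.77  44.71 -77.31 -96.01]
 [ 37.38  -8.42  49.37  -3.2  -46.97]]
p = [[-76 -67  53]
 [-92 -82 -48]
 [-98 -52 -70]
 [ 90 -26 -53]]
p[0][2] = 53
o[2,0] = 37.38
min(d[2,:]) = -23.49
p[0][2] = 53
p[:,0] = [-76, -92, -98, 90]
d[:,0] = [21.75, 6.12, -23.49]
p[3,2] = -53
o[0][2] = 81.1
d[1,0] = 6.12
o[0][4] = 14.02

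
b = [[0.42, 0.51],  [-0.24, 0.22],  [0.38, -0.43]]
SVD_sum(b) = [[-0.01, 0.50], [-0.0, 0.22], [0.01, -0.44]] + [[0.43, 0.01], [-0.24, -0.0], [0.37, 0.01]]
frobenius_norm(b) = 0.93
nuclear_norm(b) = 1.32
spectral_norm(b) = 0.70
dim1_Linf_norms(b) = [0.51, 0.24, 0.43]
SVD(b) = [[-0.72,0.7],[-0.32,-0.38],[0.62,0.61]] @ diag([0.7024491242038777, 0.6151139958619094]) @ [[0.02, -1.0], [1.0, 0.02]]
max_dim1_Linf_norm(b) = 0.51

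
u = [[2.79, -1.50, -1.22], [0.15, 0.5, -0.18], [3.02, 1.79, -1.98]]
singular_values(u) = [4.74, 2.37, 0.0]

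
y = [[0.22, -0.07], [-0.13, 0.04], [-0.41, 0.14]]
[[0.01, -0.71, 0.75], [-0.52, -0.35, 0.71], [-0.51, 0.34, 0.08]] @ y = [[-0.21,0.08], [-0.36,0.12], [-0.19,0.06]]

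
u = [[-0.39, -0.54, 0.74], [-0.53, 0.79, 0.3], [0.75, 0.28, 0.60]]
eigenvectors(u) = [[(-0.83+0j), (0.19-0.29j), (0.19+0.29j)], [-0.32+0.00j, (-0.74+0j), (-0.74-0j)], [(0.45+0j), -0.17-0.55j, -0.17+0.55j]]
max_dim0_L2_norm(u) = 1.0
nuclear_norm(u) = 2.99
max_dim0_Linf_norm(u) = 0.79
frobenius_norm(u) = 1.73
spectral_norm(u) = 1.00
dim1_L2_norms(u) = [1.0, 1.0, 1.0]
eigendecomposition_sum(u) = [[(-0.69-0j), (-0.27-0j), (0.37-0j)],[-0.27-0.00j, (-0.1-0j), 0.14-0.00j],[0.37+0.00j, 0.14+0.00j, -0.20+0.00j]] + [[0.15+0.02j, -0.14+0.17j, (0.18+0.17j)], [-0.13-0.29j, 0.45+0.05j, 0.08-0.51j], [(0.19-0.16j), 0.07+0.34j, 0.40-0.06j]] + [[0.15-0.02j, -0.14-0.17j, (0.18-0.17j)], [-0.13+0.29j, 0.45-0.05j, 0.08+0.51j], [(0.19+0.16j), (0.07-0.34j), 0.40+0.06j]]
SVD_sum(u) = [[0.04, 0.06, 0.08],  [0.17, 0.25, 0.33],  [0.34, 0.48, 0.66]] + [[-0.45, 0.10, 0.16], [-0.69, 0.15, 0.25], [0.40, -0.09, -0.14]] + [[0.02, -0.70, 0.50], [-0.01, 0.39, -0.28], [0.00, -0.12, 0.08]]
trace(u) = 1.00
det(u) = -0.99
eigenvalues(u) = [(-1+0j), (1+0.01j), (1-0.01j)]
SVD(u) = [[0.11, -0.49, 0.86], [0.45, -0.75, -0.48], [0.89, 0.44, 0.14]] @ diag([1.0014024690678005, 0.997107348458687, 0.9950728770269038]) @ [[0.39, 0.55, 0.74], [0.92, -0.20, -0.33], [0.03, -0.81, 0.58]]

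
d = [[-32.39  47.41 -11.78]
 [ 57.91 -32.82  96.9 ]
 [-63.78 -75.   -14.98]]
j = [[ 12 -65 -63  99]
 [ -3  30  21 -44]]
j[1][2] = 21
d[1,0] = 57.91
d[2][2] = -14.98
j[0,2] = -63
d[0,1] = 47.41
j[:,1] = [-65, 30]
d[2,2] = -14.98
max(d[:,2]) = 96.9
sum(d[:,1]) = -60.410000000000004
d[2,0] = -63.78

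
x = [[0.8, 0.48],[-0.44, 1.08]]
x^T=[[0.80, -0.44],[0.48, 1.08]]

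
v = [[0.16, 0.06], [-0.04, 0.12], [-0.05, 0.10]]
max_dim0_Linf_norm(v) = 0.16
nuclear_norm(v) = 0.34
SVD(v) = [[-0.88, -0.47], [0.31, -0.69], [0.35, -0.56]] @ diag([0.17240421241903764, 0.16726263043540643]) @ [[-0.99, 0.12], [-0.12, -0.99]]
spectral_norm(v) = 0.17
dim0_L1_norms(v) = [0.25, 0.28]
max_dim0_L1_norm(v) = 0.28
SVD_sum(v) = [[0.15, -0.02], [-0.05, 0.01], [-0.06, 0.01]] + [[0.01, 0.08], [0.01, 0.11], [0.01, 0.09]]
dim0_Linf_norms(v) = [0.16, 0.12]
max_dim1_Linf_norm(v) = 0.16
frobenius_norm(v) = 0.24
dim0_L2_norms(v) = [0.17, 0.17]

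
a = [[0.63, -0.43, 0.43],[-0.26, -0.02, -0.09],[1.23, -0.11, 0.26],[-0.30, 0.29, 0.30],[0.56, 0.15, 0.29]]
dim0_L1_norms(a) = [2.98, 1.0, 1.37]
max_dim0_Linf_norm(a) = 1.23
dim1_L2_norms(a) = [0.88, 0.28, 1.26, 0.51, 0.65]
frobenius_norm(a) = 1.77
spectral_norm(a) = 1.63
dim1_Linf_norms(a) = [0.63, 0.26, 1.23, 0.3, 0.56]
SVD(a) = [[-0.49, 0.17, 0.85], [0.16, 0.11, 0.09], [-0.77, -0.01, -0.38], [0.15, -0.84, 0.30], [-0.36, -0.51, -0.19]] @ diag([1.6339313830821023, 0.5194449916386339, 0.42443507871163116]) @ [[-0.94,0.17,-0.29], [0.07,-0.76,-0.65], [-0.33,-0.63,0.70]]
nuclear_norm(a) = 2.58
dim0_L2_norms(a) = [1.54, 0.55, 0.66]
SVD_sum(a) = [[0.75, -0.14, 0.23], [-0.25, 0.05, -0.08], [1.18, -0.21, 0.37], [-0.23, 0.04, -0.07], [0.55, -0.1, 0.17]] + [[0.01, -0.07, -0.06], [0.00, -0.04, -0.04], [-0.00, 0.00, 0.00], [-0.03, 0.33, 0.28], [-0.02, 0.2, 0.17]] + [[-0.12, -0.23, 0.25], [-0.01, -0.02, 0.03], [0.05, 0.1, -0.11], [-0.04, -0.08, 0.09], [0.03, 0.05, -0.06]]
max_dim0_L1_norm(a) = 2.98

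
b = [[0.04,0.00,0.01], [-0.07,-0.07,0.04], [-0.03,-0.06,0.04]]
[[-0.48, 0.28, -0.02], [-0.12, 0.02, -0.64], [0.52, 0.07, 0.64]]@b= [[-0.04, -0.02, 0.01], [0.01, 0.04, -0.03], [-0.0, -0.04, 0.03]]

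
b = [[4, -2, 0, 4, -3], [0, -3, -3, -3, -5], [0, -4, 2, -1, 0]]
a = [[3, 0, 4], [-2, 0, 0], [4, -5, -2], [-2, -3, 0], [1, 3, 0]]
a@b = [[12, -22, 8, 8, -9], [-8, 4, 0, -8, 6], [16, 15, 11, 33, 13], [-8, 13, 9, 1, 21], [4, -11, -9, -5, -18]]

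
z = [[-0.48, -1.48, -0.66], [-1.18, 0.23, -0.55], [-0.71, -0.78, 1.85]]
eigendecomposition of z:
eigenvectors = [[0.79,0.68,-0.13],[0.55,-0.72,-0.2],[0.28,-0.13,0.97]]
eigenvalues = [-1.74, 1.23, 2.11]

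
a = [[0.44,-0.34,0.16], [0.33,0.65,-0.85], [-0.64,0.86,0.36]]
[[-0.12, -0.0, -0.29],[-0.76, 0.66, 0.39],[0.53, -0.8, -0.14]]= a @ [[-0.55, 0.05, -0.52], [-0.06, -0.44, -0.21], [0.64, -1.09, -0.82]]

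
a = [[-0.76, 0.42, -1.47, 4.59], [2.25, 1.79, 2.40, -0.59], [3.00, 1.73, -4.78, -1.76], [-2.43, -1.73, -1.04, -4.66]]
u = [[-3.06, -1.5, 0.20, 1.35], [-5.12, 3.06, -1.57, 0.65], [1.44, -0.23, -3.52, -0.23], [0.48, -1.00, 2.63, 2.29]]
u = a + [[-2.3, -1.92, 1.67, -3.24], [-7.37, 1.27, -3.97, 1.24], [-1.56, -1.96, 1.26, 1.53], [2.91, 0.73, 3.67, 6.95]]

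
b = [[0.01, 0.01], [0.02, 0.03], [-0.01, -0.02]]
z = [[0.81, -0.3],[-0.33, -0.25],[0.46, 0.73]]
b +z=[[0.82, -0.29],[-0.31, -0.22],[0.45, 0.71]]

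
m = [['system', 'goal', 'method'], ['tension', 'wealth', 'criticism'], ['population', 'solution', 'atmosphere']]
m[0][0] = 'system'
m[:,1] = ['goal', 'wealth', 'solution']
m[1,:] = ['tension', 'wealth', 'criticism']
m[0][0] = 'system'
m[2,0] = 'population'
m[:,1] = ['goal', 'wealth', 'solution']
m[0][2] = 'method'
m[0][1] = 'goal'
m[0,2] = 'method'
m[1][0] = 'tension'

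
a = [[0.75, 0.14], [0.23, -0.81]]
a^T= [[0.75, 0.23], [0.14, -0.81]]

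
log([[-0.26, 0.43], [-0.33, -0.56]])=[[0.44,3.04],[-2.33,-1.68]]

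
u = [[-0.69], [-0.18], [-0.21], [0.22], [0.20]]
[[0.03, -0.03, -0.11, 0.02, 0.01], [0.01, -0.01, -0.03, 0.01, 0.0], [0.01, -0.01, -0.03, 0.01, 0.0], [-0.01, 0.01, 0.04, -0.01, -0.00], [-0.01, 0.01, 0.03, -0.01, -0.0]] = u @ [[-0.04, 0.05, 0.16, -0.03, -0.01]]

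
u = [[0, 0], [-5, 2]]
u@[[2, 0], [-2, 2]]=[[0, 0], [-14, 4]]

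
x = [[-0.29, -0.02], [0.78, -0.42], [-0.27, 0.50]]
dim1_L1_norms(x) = [0.31, 1.2, 0.77]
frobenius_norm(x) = 1.09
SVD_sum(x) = [[-0.19, 0.13], [0.72, -0.5], [-0.42, 0.29]] + [[-0.1, -0.15], [0.06, 0.08], [0.15, 0.21]]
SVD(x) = [[-0.22, -0.55], [0.85, 0.31], [-0.49, 0.78]] @ diag([1.0407996763245277, 0.33005459209463917]) @ [[0.82, -0.57],  [0.57, 0.82]]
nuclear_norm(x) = 1.37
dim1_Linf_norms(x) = [0.29, 0.78, 0.5]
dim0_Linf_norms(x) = [0.78, 0.5]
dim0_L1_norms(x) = [1.34, 0.94]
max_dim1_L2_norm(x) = 0.89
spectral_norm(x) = 1.04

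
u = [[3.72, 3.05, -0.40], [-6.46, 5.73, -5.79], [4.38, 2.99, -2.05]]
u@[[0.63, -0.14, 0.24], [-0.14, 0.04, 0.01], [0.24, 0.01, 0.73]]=[[1.82, -0.4, 0.63], [-6.26, 1.08, -5.72], [1.85, -0.51, -0.42]]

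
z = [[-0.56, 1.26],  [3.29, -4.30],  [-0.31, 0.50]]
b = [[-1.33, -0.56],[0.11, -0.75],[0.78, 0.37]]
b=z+[[-0.77, -1.82], [-3.18, 3.55], [1.09, -0.13]]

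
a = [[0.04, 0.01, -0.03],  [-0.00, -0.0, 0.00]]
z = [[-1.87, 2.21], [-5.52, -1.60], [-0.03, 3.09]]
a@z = [[-0.13,  -0.02], [0.0,  0.0]]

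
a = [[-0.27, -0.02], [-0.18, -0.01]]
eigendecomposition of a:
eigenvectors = [[-0.84, 0.07], [-0.55, -1.0]]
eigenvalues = [-0.28, 0.0]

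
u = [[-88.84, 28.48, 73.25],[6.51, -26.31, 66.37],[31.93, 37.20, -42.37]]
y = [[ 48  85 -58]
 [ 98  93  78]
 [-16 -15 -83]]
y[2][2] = -83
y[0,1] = 85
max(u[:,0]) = 31.93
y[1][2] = 78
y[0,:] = [48, 85, -58]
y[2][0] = -16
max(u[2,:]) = 37.2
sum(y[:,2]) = -63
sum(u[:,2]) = 97.25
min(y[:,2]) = -83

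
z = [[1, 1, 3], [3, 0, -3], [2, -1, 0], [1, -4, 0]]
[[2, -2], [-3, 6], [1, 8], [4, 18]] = z@ [[0, 2], [-1, -4], [1, 0]]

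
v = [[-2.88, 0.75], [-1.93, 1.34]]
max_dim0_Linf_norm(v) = 2.88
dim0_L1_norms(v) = [4.81, 2.09]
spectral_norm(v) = 3.74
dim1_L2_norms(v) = [2.98, 2.35]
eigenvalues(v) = [-2.5, 0.96]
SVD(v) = [[-0.79,-0.61], [-0.61,0.79]] @ diag([3.736413145651842, 0.6454586005315168]) @ [[0.93, -0.38], [0.38, 0.93]]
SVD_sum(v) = [[-2.73, 1.12], [-2.12, 0.87]] + [[-0.15, -0.37], [0.19, 0.47]]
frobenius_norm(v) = 3.79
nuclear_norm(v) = 4.38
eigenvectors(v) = [[-0.89, -0.19], [-0.45, -0.98]]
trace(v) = -1.54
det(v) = -2.41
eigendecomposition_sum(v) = [[-2.78, 0.54],[-1.39, 0.27]] + [[-0.10,0.21], [-0.54,1.07]]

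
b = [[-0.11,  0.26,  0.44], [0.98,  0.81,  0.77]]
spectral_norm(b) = 1.52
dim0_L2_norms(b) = [0.99, 0.85, 0.89]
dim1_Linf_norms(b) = [0.44, 0.98]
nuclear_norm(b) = 1.94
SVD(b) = [[-0.21,-0.98], [-0.98,0.21]] @ diag([1.5183433793402592, 0.4211097035376904]) @ [[-0.62, -0.56, -0.56], [0.75, -0.19, -0.63]]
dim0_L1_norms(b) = [1.09, 1.07, 1.21]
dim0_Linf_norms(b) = [0.98, 0.81, 0.77]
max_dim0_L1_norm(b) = 1.21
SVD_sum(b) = [[0.20, 0.18, 0.18], [0.91, 0.83, 0.83]] + [[-0.31, 0.08, 0.26], [0.07, -0.02, -0.06]]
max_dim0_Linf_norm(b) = 0.98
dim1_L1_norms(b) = [0.81, 2.56]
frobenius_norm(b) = 1.58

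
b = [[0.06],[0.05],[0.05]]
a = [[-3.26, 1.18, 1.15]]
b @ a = [[-0.2, 0.07, 0.07], [-0.16, 0.06, 0.06], [-0.16, 0.06, 0.06]]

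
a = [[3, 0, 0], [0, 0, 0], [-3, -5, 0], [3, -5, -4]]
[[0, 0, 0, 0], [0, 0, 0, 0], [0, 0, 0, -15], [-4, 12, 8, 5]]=a @ [[0, 0, 0, 0], [0, 0, 0, 3], [1, -3, -2, -5]]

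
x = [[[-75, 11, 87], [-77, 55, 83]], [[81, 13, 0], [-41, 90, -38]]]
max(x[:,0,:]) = 87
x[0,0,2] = 87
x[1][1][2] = -38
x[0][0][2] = 87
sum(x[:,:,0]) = -112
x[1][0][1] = 13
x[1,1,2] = -38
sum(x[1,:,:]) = 105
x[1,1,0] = -41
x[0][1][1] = 55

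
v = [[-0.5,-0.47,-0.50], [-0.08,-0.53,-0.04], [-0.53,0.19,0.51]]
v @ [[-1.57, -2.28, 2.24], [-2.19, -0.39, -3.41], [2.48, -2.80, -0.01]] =[[0.57,2.72,0.49], [1.19,0.5,1.63], [1.68,-0.29,-1.84]]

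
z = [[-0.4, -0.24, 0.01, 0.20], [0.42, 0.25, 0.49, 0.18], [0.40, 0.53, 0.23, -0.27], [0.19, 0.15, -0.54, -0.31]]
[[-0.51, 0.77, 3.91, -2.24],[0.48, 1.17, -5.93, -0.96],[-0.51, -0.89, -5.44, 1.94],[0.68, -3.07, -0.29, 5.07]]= z @ [[3.21,0.48,-8.47,2.73], [-1.52,-5.45,-3.39,5.59], [-1.79,5.50,-2.63,-7.64], [2.15,-2.01,-1.31,1.34]]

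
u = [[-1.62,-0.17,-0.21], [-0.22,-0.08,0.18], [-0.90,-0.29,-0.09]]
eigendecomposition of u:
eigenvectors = [[(0.87+0j), -0.10-0.08j, (-0.1+0.08j)], [0.06+0.00j, (0.72+0j), (0.72-0j)], [(0.48+0j), (0.12+0.67j), 0.12-0.67j]]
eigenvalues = [(-1.75+0j), (-0.02+0.19j), (-0.02-0.19j)]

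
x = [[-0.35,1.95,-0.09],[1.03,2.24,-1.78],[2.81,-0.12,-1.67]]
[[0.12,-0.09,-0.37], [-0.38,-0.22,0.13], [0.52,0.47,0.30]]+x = [[-0.23, 1.86, -0.46],[0.65, 2.02, -1.65],[3.33, 0.35, -1.37]]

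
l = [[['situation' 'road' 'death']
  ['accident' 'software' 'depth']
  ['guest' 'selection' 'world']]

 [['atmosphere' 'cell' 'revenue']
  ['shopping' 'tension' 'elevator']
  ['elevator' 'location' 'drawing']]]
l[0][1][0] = 'accident'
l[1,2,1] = 'location'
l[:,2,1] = ['selection', 'location']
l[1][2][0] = 'elevator'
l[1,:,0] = ['atmosphere', 'shopping', 'elevator']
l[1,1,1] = 'tension'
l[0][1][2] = 'depth'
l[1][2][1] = 'location'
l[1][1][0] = 'shopping'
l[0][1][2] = 'depth'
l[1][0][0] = 'atmosphere'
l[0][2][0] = 'guest'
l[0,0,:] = ['situation', 'road', 'death']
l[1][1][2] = 'elevator'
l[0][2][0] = 'guest'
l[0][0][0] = 'situation'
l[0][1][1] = 'software'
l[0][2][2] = 'world'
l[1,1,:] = ['shopping', 'tension', 'elevator']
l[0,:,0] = ['situation', 'accident', 'guest']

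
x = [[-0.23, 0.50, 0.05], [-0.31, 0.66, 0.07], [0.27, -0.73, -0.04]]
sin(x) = [[-0.23, 0.49, 0.05], [-0.3, 0.65, 0.07], [0.26, -0.71, -0.04]]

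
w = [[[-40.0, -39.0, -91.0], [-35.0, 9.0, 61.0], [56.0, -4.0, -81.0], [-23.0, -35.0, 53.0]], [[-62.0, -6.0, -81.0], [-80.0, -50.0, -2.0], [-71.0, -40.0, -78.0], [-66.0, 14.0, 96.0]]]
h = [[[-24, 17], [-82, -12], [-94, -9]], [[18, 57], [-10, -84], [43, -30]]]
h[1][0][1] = 57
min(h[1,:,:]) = -84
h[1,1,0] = -10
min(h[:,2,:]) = -94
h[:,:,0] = [[-24, -82, -94], [18, -10, 43]]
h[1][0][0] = 18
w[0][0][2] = -91.0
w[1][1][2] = -2.0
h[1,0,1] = 57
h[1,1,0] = -10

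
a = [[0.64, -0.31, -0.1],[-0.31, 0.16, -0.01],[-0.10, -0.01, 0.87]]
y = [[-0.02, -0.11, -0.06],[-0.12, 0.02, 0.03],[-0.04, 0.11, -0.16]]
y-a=[[-0.66, 0.20, 0.04], [0.19, -0.14, 0.04], [0.06, 0.12, -1.03]]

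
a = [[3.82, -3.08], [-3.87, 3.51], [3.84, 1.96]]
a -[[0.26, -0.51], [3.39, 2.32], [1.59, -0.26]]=[[3.56,-2.57], [-7.26,1.19], [2.25,2.22]]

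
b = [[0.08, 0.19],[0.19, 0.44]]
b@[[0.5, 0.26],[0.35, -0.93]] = [[0.11, -0.16], [0.25, -0.36]]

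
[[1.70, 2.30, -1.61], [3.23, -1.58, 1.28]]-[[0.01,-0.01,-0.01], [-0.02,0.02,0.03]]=[[1.69, 2.31, -1.60], [3.25, -1.6, 1.25]]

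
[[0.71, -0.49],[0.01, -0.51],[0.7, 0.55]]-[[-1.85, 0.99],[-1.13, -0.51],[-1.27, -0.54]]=[[2.56, -1.48],[1.14, 0.00],[1.97, 1.09]]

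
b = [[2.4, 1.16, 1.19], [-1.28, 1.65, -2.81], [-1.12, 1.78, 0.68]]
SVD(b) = [[-0.52, 0.74, 0.42], [0.83, 0.34, 0.44], [0.18, 0.57, -0.8]] @ diag([3.952505453613531, 2.567884898816071, 1.85676271655472]) @ [[-0.64, 0.28, -0.72], [0.27, 0.95, 0.12], [0.72, -0.12, -0.69]]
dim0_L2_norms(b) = [2.94, 2.69, 3.13]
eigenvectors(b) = [[0.88+0.00j,  -0.34-0.26j,  (-0.34+0.26j)], [(0.21+0j),  (0.68+0j),  (0.68-0j)], [-0.43+0.00j,  0.24-0.54j,  (0.24+0.54j)]]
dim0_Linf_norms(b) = [2.4, 1.78, 2.81]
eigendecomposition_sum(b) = [[1.49-0.00j,(1+0j),-0.73+0.00j],[(0.36-0j),0.24+0.00j,(-0.17+0j)],[-0.74+0.00j,(-0.49+0j),0.36+0.00j]] + [[(0.45+0.26j),0.08-0.84j,0.96+0.11j], [(-0.82+0.12j),0.71+1.14j,-1.32+0.78j], [-0.19+0.68j,(1.14-0.16j),(0.16+1.31j)]] + [[0.45-0.26j,0.08+0.84j,0.96-0.11j], [(-0.82-0.12j),0.71-1.14j,-1.32-0.78j], [(-0.19-0.68j),(1.14+0.16j),0.16-1.31j]]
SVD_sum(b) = [[1.32, -0.57, 1.49], [-2.1, 0.91, -2.36], [-0.46, 0.20, -0.52]] + [[0.52, 1.82, 0.23], [0.24, 0.84, 0.11], [0.4, 1.41, 0.18]] + [[0.55, -0.09, -0.53], [0.58, -0.10, -0.55], [-1.07, 0.18, 1.02]]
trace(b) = 4.73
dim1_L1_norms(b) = [4.75, 5.74, 3.58]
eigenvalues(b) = [(2.09+0j), (1.32+2.7j), (1.32-2.7j)]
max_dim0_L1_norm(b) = 4.8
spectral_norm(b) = 3.95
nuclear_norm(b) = 8.38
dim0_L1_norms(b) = [4.8, 4.59, 4.68]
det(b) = 18.85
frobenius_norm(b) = 5.07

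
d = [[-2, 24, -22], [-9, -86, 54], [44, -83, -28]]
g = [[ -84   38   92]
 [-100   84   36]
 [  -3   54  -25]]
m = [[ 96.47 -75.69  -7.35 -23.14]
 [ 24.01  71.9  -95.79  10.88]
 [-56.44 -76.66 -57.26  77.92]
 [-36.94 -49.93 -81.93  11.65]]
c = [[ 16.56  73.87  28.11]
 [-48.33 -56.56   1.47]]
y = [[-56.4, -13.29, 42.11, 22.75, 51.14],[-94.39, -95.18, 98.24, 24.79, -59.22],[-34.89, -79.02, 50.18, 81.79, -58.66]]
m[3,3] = 11.65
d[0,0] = -2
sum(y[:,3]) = 129.33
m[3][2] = -81.93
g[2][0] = -3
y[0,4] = 51.14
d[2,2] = -28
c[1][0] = -48.33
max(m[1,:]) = 71.9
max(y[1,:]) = 98.24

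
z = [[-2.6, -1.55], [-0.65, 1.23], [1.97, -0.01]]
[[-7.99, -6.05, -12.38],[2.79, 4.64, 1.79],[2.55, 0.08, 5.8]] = z@[[1.31, 0.06, 2.96], [2.96, 3.8, 3.02]]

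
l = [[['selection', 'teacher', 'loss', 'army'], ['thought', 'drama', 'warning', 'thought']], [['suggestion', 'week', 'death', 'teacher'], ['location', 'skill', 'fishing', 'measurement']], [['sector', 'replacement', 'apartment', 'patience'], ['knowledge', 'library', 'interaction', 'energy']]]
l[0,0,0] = 'selection'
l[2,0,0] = 'sector'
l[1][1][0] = 'location'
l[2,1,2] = 'interaction'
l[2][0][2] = 'apartment'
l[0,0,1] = 'teacher'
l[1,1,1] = 'skill'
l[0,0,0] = 'selection'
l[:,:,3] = [['army', 'thought'], ['teacher', 'measurement'], ['patience', 'energy']]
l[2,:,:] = [['sector', 'replacement', 'apartment', 'patience'], ['knowledge', 'library', 'interaction', 'energy']]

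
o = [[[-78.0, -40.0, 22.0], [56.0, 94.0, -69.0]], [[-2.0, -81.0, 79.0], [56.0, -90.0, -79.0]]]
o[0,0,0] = -78.0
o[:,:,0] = [[-78.0, 56.0], [-2.0, 56.0]]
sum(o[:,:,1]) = -117.0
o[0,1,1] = 94.0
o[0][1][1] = 94.0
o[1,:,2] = [79.0, -79.0]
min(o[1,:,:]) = -90.0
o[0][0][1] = -40.0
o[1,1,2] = -79.0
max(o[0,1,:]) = 94.0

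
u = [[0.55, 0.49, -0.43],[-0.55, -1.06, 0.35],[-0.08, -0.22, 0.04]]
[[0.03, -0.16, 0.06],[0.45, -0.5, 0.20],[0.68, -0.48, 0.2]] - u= [[-0.52, -0.65, 0.49], [1.00, 0.56, -0.15], [0.76, -0.26, 0.16]]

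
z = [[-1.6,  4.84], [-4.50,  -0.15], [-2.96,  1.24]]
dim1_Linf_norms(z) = [4.84, 4.5, 2.96]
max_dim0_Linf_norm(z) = 4.84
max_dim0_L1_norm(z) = 9.06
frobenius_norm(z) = 7.52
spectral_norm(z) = 6.29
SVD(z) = [[-0.66, 0.71], [-0.56, -0.68], [-0.5, -0.18]] @ diag([6.285822017988452, 4.128648878043711]) @ [[0.80,  -0.59],[0.59,  0.8]]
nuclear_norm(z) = 10.41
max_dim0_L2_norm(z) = 5.62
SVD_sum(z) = [[-3.35,2.48], [-2.84,2.1], [-2.51,1.85]] + [[1.75,2.36], [-1.66,-2.25], [-0.45,-0.61]]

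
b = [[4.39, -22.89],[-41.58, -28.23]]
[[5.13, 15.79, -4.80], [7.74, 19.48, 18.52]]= b@[[-0.03, -0.0, -0.52], [-0.23, -0.69, 0.11]]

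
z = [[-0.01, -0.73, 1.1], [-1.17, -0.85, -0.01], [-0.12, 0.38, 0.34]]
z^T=[[-0.01, -1.17, -0.12], [-0.73, -0.85, 0.38], [1.1, -0.01, 0.34]]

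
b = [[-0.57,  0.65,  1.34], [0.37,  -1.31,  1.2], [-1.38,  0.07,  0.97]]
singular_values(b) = [2.27, 1.72, 0.75]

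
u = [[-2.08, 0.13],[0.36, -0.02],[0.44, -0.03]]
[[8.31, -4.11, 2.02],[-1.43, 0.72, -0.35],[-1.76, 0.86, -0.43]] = u @[[-3.85, 2.29, -0.91], [2.29, 5.02, 0.96]]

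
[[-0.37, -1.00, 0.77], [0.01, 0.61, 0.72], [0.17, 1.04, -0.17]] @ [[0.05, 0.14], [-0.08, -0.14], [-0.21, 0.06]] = [[-0.10, 0.13], [-0.2, -0.04], [-0.04, -0.13]]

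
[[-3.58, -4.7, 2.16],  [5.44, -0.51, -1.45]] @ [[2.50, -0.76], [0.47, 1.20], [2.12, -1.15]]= [[-6.58, -5.4], [10.29, -3.08]]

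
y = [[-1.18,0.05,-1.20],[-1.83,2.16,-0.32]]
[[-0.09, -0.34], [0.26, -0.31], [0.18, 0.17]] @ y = [[0.73, -0.74, 0.22],  [0.26, -0.66, -0.21],  [-0.52, 0.38, -0.27]]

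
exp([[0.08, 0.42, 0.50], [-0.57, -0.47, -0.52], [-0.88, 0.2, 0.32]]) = [[0.76, 0.35, 0.44], [-0.20, 0.52, -0.56], [-1.01, -0.01, 1.08]]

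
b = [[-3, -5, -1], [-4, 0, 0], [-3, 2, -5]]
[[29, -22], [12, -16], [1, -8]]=b @ [[-3, 4], [-4, 2], [0, 0]]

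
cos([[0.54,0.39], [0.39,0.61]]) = [[0.79,-0.21], [-0.21,0.76]]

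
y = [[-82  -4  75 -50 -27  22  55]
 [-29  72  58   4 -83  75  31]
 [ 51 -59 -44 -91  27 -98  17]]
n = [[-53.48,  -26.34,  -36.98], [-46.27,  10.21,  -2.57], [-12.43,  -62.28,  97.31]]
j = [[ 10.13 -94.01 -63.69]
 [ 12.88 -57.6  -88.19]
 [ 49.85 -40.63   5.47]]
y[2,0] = 51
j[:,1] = [-94.01, -57.6, -40.63]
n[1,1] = 10.21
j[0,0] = 10.13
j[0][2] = -63.69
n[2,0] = -12.43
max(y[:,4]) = 27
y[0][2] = 75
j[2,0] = 49.85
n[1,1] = 10.21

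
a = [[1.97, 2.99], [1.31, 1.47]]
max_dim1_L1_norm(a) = 4.96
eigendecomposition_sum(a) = [[2.09,2.78], [1.22,1.62]] + [[-0.12, 0.21], [0.09, -0.15]]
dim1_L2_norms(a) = [3.58, 1.97]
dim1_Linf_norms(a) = [2.99, 1.47]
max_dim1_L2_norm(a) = 3.58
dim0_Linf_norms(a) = [1.97, 2.99]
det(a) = -1.02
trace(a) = 3.44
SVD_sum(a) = [[2.07,  2.92], [1.13,  1.6]] + [[-0.1,  0.07], [0.18,  -0.13]]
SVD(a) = [[-0.88, -0.48],[-0.48, 0.88]] @ diag([4.0786438604322, 0.2503283039504723]) @ [[-0.58, -0.82], [0.82, -0.58]]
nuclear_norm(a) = 4.33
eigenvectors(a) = [[0.86, -0.80],  [0.50, 0.60]]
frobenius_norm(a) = 4.09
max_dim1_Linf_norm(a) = 2.99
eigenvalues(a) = [3.71, -0.27]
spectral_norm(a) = 4.08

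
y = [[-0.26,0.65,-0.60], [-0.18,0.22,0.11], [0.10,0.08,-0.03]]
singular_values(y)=[0.93, 0.27, 0.12]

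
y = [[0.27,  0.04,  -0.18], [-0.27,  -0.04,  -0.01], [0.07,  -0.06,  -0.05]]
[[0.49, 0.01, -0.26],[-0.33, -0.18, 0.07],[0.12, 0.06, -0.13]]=y@[[1.23, 0.75, -0.41], [0.14, -0.87, 0.78], [-0.82, 0.87, 1.03]]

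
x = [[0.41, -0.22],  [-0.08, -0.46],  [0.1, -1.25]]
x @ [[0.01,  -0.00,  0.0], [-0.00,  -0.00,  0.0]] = [[0.0,0.00,0.00], [-0.0,0.00,0.0], [0.00,0.0,0.00]]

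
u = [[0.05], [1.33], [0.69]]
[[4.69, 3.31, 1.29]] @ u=[[5.53]]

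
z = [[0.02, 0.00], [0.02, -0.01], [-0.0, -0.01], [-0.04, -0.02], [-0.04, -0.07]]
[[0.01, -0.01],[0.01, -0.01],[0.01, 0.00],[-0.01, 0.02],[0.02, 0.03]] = z@[[0.41, -0.39], [-0.51, -0.18]]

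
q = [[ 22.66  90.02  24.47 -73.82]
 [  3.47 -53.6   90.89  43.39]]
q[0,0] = 22.66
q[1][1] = -53.6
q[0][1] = 90.02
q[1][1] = -53.6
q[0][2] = 24.47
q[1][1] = -53.6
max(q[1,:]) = 90.89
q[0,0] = 22.66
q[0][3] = -73.82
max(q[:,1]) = 90.02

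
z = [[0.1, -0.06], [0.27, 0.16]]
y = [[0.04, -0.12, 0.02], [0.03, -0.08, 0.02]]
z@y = [[0.00,  -0.01,  0.0], [0.02,  -0.05,  0.01]]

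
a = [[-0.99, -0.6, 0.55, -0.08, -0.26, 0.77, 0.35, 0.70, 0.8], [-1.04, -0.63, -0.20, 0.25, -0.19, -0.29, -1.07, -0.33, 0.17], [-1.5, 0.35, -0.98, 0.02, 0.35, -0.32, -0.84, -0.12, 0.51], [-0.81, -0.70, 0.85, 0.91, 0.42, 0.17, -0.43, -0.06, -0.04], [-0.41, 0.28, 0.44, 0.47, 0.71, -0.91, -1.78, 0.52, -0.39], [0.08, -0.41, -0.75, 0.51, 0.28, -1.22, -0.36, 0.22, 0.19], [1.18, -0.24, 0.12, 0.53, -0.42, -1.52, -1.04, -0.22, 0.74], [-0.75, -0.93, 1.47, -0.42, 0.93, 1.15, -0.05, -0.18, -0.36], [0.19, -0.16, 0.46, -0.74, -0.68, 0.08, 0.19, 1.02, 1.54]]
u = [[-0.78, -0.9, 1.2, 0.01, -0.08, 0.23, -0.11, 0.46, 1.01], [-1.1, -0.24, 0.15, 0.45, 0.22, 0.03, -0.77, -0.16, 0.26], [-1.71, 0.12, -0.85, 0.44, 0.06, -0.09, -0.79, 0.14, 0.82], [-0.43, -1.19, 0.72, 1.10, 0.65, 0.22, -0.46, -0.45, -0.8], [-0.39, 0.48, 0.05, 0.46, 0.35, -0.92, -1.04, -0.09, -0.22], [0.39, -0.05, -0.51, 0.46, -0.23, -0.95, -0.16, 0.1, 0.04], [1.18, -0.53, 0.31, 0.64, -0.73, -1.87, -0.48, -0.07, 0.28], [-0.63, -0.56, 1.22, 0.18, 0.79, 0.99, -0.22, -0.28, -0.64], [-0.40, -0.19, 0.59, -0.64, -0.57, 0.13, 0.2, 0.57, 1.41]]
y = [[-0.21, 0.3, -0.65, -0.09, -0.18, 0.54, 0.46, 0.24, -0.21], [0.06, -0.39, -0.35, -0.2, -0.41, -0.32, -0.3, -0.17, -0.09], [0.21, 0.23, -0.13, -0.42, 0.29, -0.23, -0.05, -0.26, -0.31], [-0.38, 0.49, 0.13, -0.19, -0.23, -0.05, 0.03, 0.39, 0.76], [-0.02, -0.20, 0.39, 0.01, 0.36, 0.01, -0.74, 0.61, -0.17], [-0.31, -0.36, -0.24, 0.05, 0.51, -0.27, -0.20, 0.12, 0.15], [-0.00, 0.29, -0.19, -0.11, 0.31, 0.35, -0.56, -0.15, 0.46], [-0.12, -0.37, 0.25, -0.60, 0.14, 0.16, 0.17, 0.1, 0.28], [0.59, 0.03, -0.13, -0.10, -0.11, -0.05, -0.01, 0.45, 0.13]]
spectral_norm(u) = 3.45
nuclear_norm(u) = 12.98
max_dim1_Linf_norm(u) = 1.87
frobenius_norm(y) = 2.82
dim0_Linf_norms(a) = [1.5, 0.93, 1.47, 0.91, 0.93, 1.52, 1.78, 1.02, 1.54]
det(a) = -0.52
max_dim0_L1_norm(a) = 6.95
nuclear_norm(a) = 15.47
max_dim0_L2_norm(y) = 1.11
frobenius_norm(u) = 5.94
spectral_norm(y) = 1.41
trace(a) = -1.88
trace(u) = -0.72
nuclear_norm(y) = 8.08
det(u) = -0.00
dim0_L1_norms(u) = [7.01, 4.26, 5.6, 4.38, 3.68, 5.43, 4.23, 2.32, 5.48]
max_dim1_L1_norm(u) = 6.09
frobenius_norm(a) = 6.27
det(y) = -0.25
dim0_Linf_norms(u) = [1.71, 1.19, 1.22, 1.1, 0.79, 1.87, 1.04, 0.57, 1.41]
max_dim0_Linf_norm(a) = 1.78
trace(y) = -1.16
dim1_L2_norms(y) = [1.1, 0.85, 0.77, 1.11, 1.13, 0.83, 0.95, 0.86, 0.78]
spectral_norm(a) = 3.64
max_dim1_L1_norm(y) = 2.88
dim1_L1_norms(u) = [4.78, 3.38, 5.02, 6.02, 4.0, 2.89, 6.09, 5.51, 4.7]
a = y + u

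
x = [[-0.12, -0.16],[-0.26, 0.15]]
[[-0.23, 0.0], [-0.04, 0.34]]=x @[[0.68, -0.91], [0.91, 0.68]]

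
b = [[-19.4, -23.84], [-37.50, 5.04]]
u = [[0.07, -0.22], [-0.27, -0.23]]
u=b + [[19.47,23.62],[37.23,-5.27]]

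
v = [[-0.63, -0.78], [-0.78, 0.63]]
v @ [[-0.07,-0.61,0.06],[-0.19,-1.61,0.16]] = [[0.19, 1.64, -0.16], [-0.07, -0.54, 0.05]]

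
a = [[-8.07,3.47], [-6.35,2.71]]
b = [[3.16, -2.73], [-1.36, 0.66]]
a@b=[[-30.22, 24.32],  [-23.75, 19.12]]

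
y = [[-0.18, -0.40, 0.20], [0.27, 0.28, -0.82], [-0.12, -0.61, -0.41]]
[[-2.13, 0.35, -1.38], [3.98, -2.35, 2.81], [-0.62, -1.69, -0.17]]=y@ [[2.69, -3.97, 1.07], [2.56, 2.04, 1.74], [-3.09, 2.25, -2.48]]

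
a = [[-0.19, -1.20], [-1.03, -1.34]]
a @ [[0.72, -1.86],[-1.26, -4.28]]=[[1.38,5.49],[0.95,7.65]]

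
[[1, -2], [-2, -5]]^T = [[1, -2], [-2, -5]]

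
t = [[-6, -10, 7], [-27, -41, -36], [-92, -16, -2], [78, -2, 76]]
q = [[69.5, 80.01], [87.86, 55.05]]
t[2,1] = -16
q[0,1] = 80.01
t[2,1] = -16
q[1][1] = 55.05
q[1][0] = 87.86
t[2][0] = -92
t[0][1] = -10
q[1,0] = 87.86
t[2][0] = -92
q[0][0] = 69.5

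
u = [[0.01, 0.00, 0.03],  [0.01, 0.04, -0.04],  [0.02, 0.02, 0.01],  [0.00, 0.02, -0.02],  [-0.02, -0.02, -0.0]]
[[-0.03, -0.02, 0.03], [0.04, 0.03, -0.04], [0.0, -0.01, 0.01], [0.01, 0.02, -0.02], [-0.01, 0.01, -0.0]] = u @[[1.28, -1.15, 0.08],[-0.59, 0.80, 0.11],[-1.33, -0.36, 1.05]]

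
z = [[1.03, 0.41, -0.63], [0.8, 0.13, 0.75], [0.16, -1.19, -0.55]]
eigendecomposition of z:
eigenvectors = [[(0.88+0j), -0.14-0.28j, (-0.14+0.28j)], [(0.44+0j), 0.08+0.60j, 0.08-0.60j], [-0.20+0.00j, (-0.73+0j), -0.73-0.00j]]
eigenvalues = [(1.38+0j), (-0.38+1.04j), (-0.38-1.04j)]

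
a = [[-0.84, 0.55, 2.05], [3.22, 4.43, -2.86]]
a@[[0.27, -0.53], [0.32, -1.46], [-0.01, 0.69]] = [[-0.07, 1.06], [2.32, -10.15]]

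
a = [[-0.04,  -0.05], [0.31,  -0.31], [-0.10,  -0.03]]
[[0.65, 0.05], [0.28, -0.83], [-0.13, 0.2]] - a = [[0.69, 0.1], [-0.03, -0.52], [-0.03, 0.23]]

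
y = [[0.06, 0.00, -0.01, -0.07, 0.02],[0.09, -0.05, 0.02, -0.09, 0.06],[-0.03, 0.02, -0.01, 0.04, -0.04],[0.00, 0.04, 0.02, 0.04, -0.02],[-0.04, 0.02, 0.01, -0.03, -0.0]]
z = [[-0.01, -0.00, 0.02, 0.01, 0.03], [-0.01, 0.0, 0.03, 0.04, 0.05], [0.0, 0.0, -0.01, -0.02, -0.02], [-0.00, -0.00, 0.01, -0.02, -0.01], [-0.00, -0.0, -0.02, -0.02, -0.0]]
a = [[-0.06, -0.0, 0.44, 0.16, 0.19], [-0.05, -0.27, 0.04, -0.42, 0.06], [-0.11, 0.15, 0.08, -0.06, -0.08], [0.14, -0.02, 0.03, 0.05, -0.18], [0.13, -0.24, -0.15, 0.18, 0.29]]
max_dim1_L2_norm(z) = 0.07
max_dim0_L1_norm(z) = 0.11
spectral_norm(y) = 0.19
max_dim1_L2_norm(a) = 0.51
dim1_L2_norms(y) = [0.09, 0.15, 0.07, 0.06, 0.05]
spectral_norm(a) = 0.54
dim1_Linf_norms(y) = [0.07, 0.09, 0.04, 0.04, 0.04]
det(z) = 0.00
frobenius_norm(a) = 0.91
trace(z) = -0.04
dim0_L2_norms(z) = [0.01, 0.0, 0.04, 0.05, 0.06]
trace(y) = 0.04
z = y @ a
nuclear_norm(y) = 0.34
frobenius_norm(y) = 0.21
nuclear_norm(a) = 1.76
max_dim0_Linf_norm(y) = 0.09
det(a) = -0.00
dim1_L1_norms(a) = [0.85, 0.84, 0.48, 0.42, 0.99]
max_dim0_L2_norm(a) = 0.49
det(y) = -0.00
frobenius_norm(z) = 0.09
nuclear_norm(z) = 0.14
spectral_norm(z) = 0.09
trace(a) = 0.09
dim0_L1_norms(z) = [0.02, 0.0, 0.09, 0.11, 0.11]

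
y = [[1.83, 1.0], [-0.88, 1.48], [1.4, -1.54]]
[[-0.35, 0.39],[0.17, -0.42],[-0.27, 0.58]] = y @ [[-0.19, 0.28], [-0.00, -0.12]]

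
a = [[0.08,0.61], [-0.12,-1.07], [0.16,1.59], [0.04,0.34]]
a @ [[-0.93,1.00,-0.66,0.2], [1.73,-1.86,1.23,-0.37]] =[[0.98, -1.05, 0.7, -0.21], [-1.74, 1.87, -1.24, 0.37], [2.6, -2.80, 1.85, -0.56], [0.55, -0.59, 0.39, -0.12]]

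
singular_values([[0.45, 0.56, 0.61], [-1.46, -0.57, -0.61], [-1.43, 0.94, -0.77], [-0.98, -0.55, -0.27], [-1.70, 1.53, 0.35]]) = [3.09, 1.96, 0.73]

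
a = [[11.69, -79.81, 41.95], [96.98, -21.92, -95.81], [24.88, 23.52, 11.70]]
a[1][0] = 96.98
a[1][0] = 96.98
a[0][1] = -79.81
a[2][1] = 23.52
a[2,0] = 24.88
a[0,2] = 41.95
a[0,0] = 11.69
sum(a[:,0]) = 133.55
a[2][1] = 23.52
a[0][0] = 11.69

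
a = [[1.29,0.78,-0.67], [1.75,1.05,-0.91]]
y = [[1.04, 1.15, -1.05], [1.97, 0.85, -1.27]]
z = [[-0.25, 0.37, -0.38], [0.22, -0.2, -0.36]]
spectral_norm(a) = 2.78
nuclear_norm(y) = 3.61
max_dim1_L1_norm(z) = 1.0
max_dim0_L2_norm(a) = 2.17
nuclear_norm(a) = 2.78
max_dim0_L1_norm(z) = 0.74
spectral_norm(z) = 0.59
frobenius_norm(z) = 0.75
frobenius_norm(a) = 2.78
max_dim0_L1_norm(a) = 3.04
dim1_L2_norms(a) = [1.65, 2.23]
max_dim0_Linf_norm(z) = 0.38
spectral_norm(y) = 3.07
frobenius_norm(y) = 3.12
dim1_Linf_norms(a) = [1.29, 1.75]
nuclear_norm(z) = 1.05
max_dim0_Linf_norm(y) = 1.97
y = a + z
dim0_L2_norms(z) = [0.33, 0.42, 0.52]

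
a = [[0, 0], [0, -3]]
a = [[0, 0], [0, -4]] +[[0, 0], [0, 1]]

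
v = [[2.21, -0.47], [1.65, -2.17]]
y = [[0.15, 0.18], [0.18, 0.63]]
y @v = [[0.63,-0.46],  [1.44,-1.45]]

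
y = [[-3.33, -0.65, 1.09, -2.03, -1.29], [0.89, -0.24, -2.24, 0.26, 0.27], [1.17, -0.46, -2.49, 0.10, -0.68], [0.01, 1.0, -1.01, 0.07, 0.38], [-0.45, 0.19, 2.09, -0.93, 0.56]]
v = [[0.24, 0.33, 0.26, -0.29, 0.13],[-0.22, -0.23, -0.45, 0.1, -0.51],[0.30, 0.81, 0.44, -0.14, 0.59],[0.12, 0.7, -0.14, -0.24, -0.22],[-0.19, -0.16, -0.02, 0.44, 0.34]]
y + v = [[-3.09,  -0.32,  1.35,  -2.32,  -1.16], [0.67,  -0.47,  -2.69,  0.36,  -0.24], [1.47,  0.35,  -2.05,  -0.04,  -0.09], [0.13,  1.70,  -1.15,  -0.17,  0.16], [-0.64,  0.03,  2.07,  -0.49,  0.9]]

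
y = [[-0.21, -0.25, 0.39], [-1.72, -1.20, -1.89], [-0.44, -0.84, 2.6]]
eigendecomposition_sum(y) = [[-0.19, -0.16, -0.05], [-1.77, -1.48, -0.48], [-0.36, -0.30, -0.1]] + [[-0.00, 0.00, 0.00], [0.00, -0.00, -0.00], [0.0, -0.0, -0.00]] + [[-0.01, -0.09, 0.44], [0.04, 0.28, -1.41], [-0.08, -0.54, 2.70]]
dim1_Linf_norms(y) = [0.39, 1.89, 2.6]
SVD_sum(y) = [[0.08, 0.02, 0.29], [-0.64, -0.18, -2.27], [0.63, 0.17, 2.22]] + [[-0.29, -0.27, 0.1],[-1.08, -1.02, 0.38],[-1.07, -1.01, 0.38]] + [[-0.0, 0.00, 0.00], [0.0, -0.0, -0.0], [0.0, -0.00, -0.00]]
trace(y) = 1.19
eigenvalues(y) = [-1.77, -0.0, 2.97]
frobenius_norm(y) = 3.99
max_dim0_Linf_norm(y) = 2.6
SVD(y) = [[0.09,0.19,-0.98], [-0.71,0.7,0.07], [0.70,0.69,0.2]] @ diag([3.3248660699024244, 2.1985581513019192, 0.002769937813484092]) @ [[0.27,0.07,0.96], [-0.70,-0.67,0.25], [0.66,-0.74,-0.13]]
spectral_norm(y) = 3.32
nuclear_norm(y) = 5.53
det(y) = 0.02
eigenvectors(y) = [[-0.11, -0.66, 0.14],[-0.97, 0.74, -0.46],[-0.20, 0.13, 0.88]]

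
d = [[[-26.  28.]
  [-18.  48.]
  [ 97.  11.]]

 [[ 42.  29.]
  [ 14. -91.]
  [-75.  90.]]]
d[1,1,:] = [14.0, -91.0]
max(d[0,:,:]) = 97.0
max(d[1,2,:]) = 90.0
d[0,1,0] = -18.0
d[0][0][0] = -26.0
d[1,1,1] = -91.0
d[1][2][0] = -75.0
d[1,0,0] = 42.0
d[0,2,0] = 97.0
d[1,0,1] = 29.0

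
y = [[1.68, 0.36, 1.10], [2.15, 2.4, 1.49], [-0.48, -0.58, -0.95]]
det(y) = -2.01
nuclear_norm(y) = 5.60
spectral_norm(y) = 4.13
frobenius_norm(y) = 4.27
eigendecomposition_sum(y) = [[0.78, 0.39, 0.42], [4.33, 2.17, 2.32], [-0.84, -0.42, -0.45]] + [[0.89, -0.09, 0.38],[-2.18, 0.21, -0.94],[0.38, -0.04, 0.16]] + [[0.01, 0.06, 0.3], [0.0, 0.02, 0.12], [-0.02, -0.12, -0.67]]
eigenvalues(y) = [2.5, 1.27, -0.63]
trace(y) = 3.13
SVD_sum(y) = [[1.22,1.06,0.9], [2.31,2.01,1.72], [-0.73,-0.64,-0.54]] + [[0.41, -0.7, 0.27],[-0.23, 0.38, -0.14],[-0.02, 0.04, -0.02]] + [[0.05, 0.0, -0.07], [0.06, 0.0, -0.09], [0.28, 0.02, -0.39]]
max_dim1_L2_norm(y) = 3.55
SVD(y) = [[-0.45, 0.88, 0.17], [-0.85, -0.48, 0.21], [0.27, -0.05, 0.96]] @ diag([4.1269996700616565, 0.9769459975018314, 0.49734318259740457]) @ [[-0.66, -0.57, -0.49], [0.48, -0.82, 0.31], [0.58, 0.03, -0.82]]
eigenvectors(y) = [[-0.17,-0.37,-0.40], [-0.97,0.91,-0.16], [0.19,-0.16,0.90]]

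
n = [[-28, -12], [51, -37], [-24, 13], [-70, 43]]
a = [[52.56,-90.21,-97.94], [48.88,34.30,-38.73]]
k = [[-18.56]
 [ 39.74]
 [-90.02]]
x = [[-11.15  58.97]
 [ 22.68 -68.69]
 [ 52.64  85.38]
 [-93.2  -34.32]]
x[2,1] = 85.38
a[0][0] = 52.56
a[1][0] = 48.88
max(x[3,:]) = -34.32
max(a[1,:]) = 48.88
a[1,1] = 34.3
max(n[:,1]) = 43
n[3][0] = -70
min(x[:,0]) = -93.2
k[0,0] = -18.56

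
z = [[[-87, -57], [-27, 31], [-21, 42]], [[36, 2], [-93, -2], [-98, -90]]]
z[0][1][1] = 31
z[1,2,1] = -90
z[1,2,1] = -90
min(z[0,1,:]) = -27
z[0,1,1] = 31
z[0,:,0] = [-87, -27, -21]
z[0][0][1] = -57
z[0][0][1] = -57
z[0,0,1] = -57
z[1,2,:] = [-98, -90]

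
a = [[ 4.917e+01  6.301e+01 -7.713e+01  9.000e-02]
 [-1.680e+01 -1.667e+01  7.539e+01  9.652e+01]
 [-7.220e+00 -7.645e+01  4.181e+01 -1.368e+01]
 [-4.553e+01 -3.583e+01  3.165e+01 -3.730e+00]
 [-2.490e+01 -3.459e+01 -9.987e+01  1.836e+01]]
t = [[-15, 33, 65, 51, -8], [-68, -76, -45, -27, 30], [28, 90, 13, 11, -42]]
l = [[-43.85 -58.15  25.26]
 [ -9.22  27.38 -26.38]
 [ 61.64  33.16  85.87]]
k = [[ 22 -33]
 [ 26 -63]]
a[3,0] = -45.53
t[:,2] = [65, -45, 13]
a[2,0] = -7.22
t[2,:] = [28, 90, 13, 11, -42]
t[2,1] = 90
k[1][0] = 26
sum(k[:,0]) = 48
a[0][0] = 49.17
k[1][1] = -63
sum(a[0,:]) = 35.140000000000015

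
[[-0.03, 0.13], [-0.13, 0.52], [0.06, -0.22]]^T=[[-0.03, -0.13, 0.06], [0.13, 0.52, -0.22]]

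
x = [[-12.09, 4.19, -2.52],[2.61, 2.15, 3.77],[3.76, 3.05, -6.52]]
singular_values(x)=[13.37, 8.17, 4.02]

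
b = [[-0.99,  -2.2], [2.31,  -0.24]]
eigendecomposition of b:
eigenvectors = [[0.12-0.69j, 0.12+0.69j],[-0.72+0.00j, -0.72-0.00j]]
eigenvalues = [(-0.62+2.22j), (-0.62-2.22j)]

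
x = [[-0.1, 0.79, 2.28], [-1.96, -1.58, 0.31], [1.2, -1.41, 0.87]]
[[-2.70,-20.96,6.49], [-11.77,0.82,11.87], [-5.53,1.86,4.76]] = x @ [[2.2, 1.91, -2.76],[4.22, -4.38, -3.33],[-2.55, -7.59, 3.88]]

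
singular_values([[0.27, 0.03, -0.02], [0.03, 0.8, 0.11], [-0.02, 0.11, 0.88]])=[0.96, 0.73, 0.27]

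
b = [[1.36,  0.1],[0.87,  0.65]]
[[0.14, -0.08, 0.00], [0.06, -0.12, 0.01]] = b @ [[0.11, -0.05, -0.00], [-0.06, -0.11, 0.01]]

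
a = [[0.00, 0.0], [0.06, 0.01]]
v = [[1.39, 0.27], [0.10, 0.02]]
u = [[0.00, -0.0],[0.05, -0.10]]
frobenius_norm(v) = 1.42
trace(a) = 0.01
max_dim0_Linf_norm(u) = 0.1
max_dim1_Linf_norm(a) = 0.06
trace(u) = -0.10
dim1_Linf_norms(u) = [0.0, 0.1]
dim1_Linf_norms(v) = [1.39, 0.1]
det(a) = 0.00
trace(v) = 1.41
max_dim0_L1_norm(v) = 1.49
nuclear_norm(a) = 0.06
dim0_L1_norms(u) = [0.05, 0.1]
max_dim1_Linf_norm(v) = 1.39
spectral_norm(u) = 0.11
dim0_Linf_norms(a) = [0.06, 0.01]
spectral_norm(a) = 0.06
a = u @ v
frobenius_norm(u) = 0.11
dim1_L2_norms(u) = [0.0, 0.11]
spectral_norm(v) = 1.42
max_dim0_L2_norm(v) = 1.39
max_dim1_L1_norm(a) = 0.07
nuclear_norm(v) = 1.42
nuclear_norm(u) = 0.11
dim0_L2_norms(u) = [0.05, 0.1]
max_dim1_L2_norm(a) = 0.06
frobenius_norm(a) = 0.06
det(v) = 0.00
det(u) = 0.00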